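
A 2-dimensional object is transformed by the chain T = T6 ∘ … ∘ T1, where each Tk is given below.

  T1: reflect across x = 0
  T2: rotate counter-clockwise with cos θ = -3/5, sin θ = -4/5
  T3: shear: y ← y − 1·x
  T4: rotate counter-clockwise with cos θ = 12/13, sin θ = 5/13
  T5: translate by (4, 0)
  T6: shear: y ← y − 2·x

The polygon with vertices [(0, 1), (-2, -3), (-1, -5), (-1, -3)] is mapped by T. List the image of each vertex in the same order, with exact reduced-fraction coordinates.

image vertices: (343/65, -150/13), (-51/65, 48/13), (-186/65, 133/13), (-4/13, 41/13)

T1 reflect across x = 0: (0, 1) → (0, 1); (-2, -3) → (2, -3); (-1, -5) → (1, -5); (-1, -3) → (1, -3)
T2 rotate counter-clockwise with cos θ = -3/5, sin θ = -4/5: (0, 1) → (4/5, -3/5); (2, -3) → (-18/5, 1/5); (1, -5) → (-23/5, 11/5); (1, -3) → (-3, 1)
T3 shear: y ← y − 1·x: (4/5, -3/5) → (4/5, -7/5); (-18/5, 1/5) → (-18/5, 19/5); (-23/5, 11/5) → (-23/5, 34/5); (-3, 1) → (-3, 4)
T4 rotate counter-clockwise with cos θ = 12/13, sin θ = 5/13: (4/5, -7/5) → (83/65, -64/65); (-18/5, 19/5) → (-311/65, 138/65); (-23/5, 34/5) → (-446/65, 293/65); (-3, 4) → (-56/13, 33/13)
T5 translate by (4, 0): (83/65, -64/65) → (343/65, -64/65); (-311/65, 138/65) → (-51/65, 138/65); (-446/65, 293/65) → (-186/65, 293/65); (-56/13, 33/13) → (-4/13, 33/13)
T6 shear: y ← y − 2·x: (343/65, -64/65) → (343/65, -150/13); (-51/65, 138/65) → (-51/65, 48/13); (-186/65, 293/65) → (-186/65, 133/13); (-4/13, 33/13) → (-4/13, 41/13)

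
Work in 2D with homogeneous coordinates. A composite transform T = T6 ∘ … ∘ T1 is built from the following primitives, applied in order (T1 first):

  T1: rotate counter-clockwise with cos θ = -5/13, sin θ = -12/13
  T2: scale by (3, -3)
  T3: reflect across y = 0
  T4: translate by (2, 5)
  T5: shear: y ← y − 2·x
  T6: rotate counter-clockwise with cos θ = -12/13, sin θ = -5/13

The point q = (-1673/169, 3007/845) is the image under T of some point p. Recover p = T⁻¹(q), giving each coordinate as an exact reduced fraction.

p = (-9/5, 4/3)

T1 = [-5/13 12/13 0; -12/13 -5/13 0; 0 0 1]
T2·T1 = [-15/13 36/13 0; 36/13 15/13 0; 0 0 1]
T3·…·T1 = [-15/13 36/13 0; -36/13 -15/13 0; 0 0 1]
T4·…·T1 = [-15/13 36/13 2; -36/13 -15/13 5; 0 0 1]
T5·…·T1 = [-15/13 36/13 2; -6/13 -87/13 1; 0 0 1]
T6·…·T1 = [150/169 -867/169 -19/13; 147/169 864/169 -22/13; 0 0 1]
det M = 9; M⁻¹ = [96/169 289/507 70/39; -49/507 50/507 1/39; 0 0 1]
M⁻¹ · (-1673/169, 3007/845)ᵀ = (-9/5, 4/3)ᵀ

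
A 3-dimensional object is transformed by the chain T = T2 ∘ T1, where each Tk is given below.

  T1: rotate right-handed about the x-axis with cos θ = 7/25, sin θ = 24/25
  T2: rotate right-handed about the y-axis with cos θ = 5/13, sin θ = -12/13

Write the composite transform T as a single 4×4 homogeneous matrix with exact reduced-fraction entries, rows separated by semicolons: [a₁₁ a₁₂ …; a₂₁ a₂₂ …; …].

T = [5/13 -288/325 -84/325 0; 0 7/25 -24/25 0; 12/13 24/65 7/65 0; 0 0 0 1]

T1 = [1 0 0 0; 0 7/25 -24/25 0; 0 24/25 7/25 0; 0 0 0 1]
T2·T1 = [5/13 -288/325 -84/325 0; 0 7/25 -24/25 0; 12/13 24/65 7/65 0; 0 0 0 1]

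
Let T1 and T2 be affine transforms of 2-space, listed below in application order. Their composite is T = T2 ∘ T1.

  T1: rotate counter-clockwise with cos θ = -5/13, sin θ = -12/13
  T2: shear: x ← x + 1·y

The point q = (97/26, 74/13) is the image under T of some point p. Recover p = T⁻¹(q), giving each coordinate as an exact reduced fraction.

p = (-9/2, -4)

T1 = [-5/13 12/13 0; -12/13 -5/13 0; 0 0 1]
T2·T1 = [-17/13 7/13 0; -12/13 -5/13 0; 0 0 1]
det M = 1; M⁻¹ = [-5/13 -7/13 0; 12/13 -17/13 0; 0 0 1]
M⁻¹ · (97/26, 74/13)ᵀ = (-9/2, -4)ᵀ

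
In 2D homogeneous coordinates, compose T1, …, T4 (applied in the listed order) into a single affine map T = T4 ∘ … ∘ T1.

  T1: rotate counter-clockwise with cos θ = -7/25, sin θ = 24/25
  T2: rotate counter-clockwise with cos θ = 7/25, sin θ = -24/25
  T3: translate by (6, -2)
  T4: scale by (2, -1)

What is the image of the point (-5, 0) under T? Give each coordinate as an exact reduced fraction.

T1 rotate counter-clockwise with cos θ = -7/25, sin θ = 24/25: (-5, 0) → (7/5, -24/5)
T2 rotate counter-clockwise with cos θ = 7/25, sin θ = -24/25: (7/5, -24/5) → (-527/125, -336/125)
T3 translate by (6, -2): (-527/125, -336/125) → (223/125, -586/125)
T4 scale by (2, -1): (223/125, -586/125) → (446/125, 586/125)

T(p) = (446/125, 586/125)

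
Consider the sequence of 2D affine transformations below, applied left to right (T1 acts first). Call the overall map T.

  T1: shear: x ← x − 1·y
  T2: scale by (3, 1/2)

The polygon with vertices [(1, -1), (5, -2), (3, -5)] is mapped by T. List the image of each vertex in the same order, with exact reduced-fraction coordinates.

image vertices: (6, -1/2), (21, -1), (24, -5/2)

T1 shear: x ← x − 1·y: (1, -1) → (2, -1); (5, -2) → (7, -2); (3, -5) → (8, -5)
T2 scale by (3, 1/2): (2, -1) → (6, -1/2); (7, -2) → (21, -1); (8, -5) → (24, -5/2)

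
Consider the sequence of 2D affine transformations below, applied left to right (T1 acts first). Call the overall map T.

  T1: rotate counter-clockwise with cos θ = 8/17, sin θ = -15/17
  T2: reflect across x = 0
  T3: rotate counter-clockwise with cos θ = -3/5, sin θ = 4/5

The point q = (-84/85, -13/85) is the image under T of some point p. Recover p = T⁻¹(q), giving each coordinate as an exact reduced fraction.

T1 = [8/17 15/17 0; -15/17 8/17 0; 0 0 1]
T2·T1 = [-8/17 -15/17 0; -15/17 8/17 0; 0 0 1]
T3·…·T1 = [84/85 13/85 0; 13/85 -84/85 0; 0 0 1]
det M = -1; M⁻¹ = [84/85 13/85 0; 13/85 -84/85 0; 0 0 1]
M⁻¹ · (-84/85, -13/85)ᵀ = (-1, 0)ᵀ

p = (-1, 0)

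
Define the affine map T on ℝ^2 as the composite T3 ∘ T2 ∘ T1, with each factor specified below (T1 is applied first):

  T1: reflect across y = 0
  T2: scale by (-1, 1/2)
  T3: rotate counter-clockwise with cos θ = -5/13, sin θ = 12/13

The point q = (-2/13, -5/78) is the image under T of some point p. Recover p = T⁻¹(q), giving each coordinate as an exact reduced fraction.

p = (0, -1/3)

T1 = [1 0 0; 0 -1 0; 0 0 1]
T2·T1 = [-1 0 0; 0 -1/2 0; 0 0 1]
T3·…·T1 = [5/13 6/13 0; -12/13 5/26 0; 0 0 1]
det M = 1/2; M⁻¹ = [5/13 -12/13 0; 24/13 10/13 0; 0 0 1]
M⁻¹ · (-2/13, -5/78)ᵀ = (0, -1/3)ᵀ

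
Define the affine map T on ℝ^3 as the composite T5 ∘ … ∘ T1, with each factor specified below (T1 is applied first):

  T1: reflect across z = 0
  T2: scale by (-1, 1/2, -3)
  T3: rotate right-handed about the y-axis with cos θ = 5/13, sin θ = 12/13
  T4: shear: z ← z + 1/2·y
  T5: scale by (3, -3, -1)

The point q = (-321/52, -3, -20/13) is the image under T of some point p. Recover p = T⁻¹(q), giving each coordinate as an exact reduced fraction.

T1 = [1 0 0 0; 0 1 0 0; 0 0 -1 0; 0 0 0 1]
T2·T1 = [-1 0 0 0; 0 1/2 0 0; 0 0 3 0; 0 0 0 1]
T3·…·T1 = [-5/13 0 36/13 0; 0 1/2 0 0; 12/13 0 15/13 0; 0 0 0 1]
T4·…·T1 = [-5/13 0 36/13 0; 0 1/2 0 0; 12/13 1/4 15/13 0; 0 0 0 1]
T5·…·T1 = [-15/13 0 108/13 0; 0 -3/2 0 0; -12/13 -1/4 -15/13 0; 0 0 0 1]
det M = -27/2; M⁻¹ = [-5/39 2/13 -12/13 0; 0 -2/3 0 0; 4/39 5/234 -5/39 0; 0 0 0 1]
M⁻¹ · (-321/52, -3, -20/13)ᵀ = (7/4, 2, -1/2)ᵀ

p = (7/4, 2, -1/2)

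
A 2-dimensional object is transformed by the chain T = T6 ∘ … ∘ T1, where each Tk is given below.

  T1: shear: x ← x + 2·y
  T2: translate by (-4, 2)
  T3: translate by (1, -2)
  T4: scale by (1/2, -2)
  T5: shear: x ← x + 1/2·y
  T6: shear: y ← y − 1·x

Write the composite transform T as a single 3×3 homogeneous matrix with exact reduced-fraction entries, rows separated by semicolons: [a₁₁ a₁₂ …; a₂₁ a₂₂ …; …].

T1 = [1 2 0; 0 1 0; 0 0 1]
T2·T1 = [1 2 -4; 0 1 2; 0 0 1]
T3·…·T1 = [1 2 -3; 0 1 0; 0 0 1]
T4·…·T1 = [1/2 1 -3/2; 0 -2 0; 0 0 1]
T5·…·T1 = [1/2 0 -3/2; 0 -2 0; 0 0 1]
T6·…·T1 = [1/2 0 -3/2; -1/2 -2 3/2; 0 0 1]

T = [1/2 0 -3/2; -1/2 -2 3/2; 0 0 1]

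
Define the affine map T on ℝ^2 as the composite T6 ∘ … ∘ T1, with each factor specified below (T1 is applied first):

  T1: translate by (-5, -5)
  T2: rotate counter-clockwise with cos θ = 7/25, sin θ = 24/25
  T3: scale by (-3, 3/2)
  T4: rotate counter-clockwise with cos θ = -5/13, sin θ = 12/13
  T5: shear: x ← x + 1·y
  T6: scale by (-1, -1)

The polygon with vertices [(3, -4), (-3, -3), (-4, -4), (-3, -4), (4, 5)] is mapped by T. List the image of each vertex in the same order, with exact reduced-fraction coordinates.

T1 translate by (-5, -5): (3, -4) → (-2, -9); (-3, -3) → (-8, -8); (-4, -4) → (-9, -9); (-3, -4) → (-8, -9); (4, 5) → (-1, 0)
T2 rotate counter-clockwise with cos θ = 7/25, sin θ = 24/25: (-2, -9) → (202/25, -111/25); (-8, -8) → (136/25, -248/25); (-9, -9) → (153/25, -279/25); (-8, -9) → (32/5, -51/5); (-1, 0) → (-7/25, -24/25)
T3 scale by (-3, 3/2): (202/25, -111/25) → (-606/25, -333/50); (136/25, -248/25) → (-408/25, -372/25); (153/25, -279/25) → (-459/25, -837/50); (32/5, -51/5) → (-96/5, -153/10); (-7/25, -24/25) → (21/25, -36/25)
T4 rotate counter-clockwise with cos θ = -5/13, sin θ = 12/13: (-606/25, -333/50) → (5028/325, -12879/650); (-408/25, -372/25) → (6504/325, -3036/325); (-459/25, -837/50) → (7317/325, -6831/650); (-96/5, -153/10) → (1398/65, -1539/130); (21/25, -36/25) → (327/325, 432/325)
T5 shear: x ← x + 1·y: (5028/325, -12879/650) → (-2823/650, -12879/650); (6504/325, -3036/325) → (3468/325, -3036/325); (7317/325, -6831/650) → (7803/650, -6831/650); (1398/65, -1539/130) → (1257/130, -1539/130); (327/325, 432/325) → (759/325, 432/325)
T6 scale by (-1, -1): (-2823/650, -12879/650) → (2823/650, 12879/650); (3468/325, -3036/325) → (-3468/325, 3036/325); (7803/650, -6831/650) → (-7803/650, 6831/650); (1257/130, -1539/130) → (-1257/130, 1539/130); (759/325, 432/325) → (-759/325, -432/325)

image vertices: (2823/650, 12879/650), (-3468/325, 3036/325), (-7803/650, 6831/650), (-1257/130, 1539/130), (-759/325, -432/325)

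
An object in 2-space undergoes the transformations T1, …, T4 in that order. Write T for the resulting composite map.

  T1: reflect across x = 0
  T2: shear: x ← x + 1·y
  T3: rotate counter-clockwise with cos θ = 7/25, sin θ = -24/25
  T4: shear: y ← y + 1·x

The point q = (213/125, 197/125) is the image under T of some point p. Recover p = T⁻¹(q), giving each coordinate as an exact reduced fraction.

T1 = [-1 0 0; 0 1 0; 0 0 1]
T2·T1 = [-1 1 0; 0 1 0; 0 0 1]
T3·…·T1 = [-7/25 31/25 0; 24/25 -17/25 0; 0 0 1]
T4·…·T1 = [-7/25 31/25 0; 17/25 14/25 0; 0 0 1]
det M = -1; M⁻¹ = [-14/25 31/25 0; 17/25 7/25 0; 0 0 1]
M⁻¹ · (213/125, 197/125)ᵀ = (1, 8/5)ᵀ

p = (1, 8/5)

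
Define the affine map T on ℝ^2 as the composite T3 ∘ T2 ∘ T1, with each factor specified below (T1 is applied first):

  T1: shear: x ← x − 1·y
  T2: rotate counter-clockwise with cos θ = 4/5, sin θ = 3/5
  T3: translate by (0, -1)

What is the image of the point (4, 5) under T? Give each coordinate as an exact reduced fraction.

T(p) = (-19/5, 12/5)

T1 shear: x ← x − 1·y: (4, 5) → (-1, 5)
T2 rotate counter-clockwise with cos θ = 4/5, sin θ = 3/5: (-1, 5) → (-19/5, 17/5)
T3 translate by (0, -1): (-19/5, 17/5) → (-19/5, 12/5)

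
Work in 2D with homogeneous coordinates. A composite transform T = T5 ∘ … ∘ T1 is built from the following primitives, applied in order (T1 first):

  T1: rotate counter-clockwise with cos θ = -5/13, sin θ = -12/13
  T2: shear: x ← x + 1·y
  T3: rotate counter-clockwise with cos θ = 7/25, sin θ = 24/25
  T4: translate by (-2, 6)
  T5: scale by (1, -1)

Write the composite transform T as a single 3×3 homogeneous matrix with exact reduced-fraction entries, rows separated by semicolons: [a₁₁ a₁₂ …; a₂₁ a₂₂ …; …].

T1 = [-5/13 12/13 0; -12/13 -5/13 0; 0 0 1]
T2·T1 = [-17/13 7/13 0; -12/13 -5/13 0; 0 0 1]
T3·…·T1 = [13/25 13/25 0; -492/325 133/325 0; 0 0 1]
T4·…·T1 = [13/25 13/25 -2; -492/325 133/325 6; 0 0 1]
T5·…·T1 = [13/25 13/25 -2; 492/325 -133/325 -6; 0 0 1]

T = [13/25 13/25 -2; 492/325 -133/325 -6; 0 0 1]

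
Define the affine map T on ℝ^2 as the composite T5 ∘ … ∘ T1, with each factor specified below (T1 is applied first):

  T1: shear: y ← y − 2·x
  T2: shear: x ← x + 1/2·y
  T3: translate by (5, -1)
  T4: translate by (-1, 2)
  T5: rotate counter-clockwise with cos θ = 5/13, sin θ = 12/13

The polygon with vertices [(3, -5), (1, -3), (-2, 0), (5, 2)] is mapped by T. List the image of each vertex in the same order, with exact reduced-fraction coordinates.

T1 shear: y ← y − 2·x: (3, -5) → (3, -11); (1, -3) → (1, -5); (-2, 0) → (-2, 4); (5, 2) → (5, -8)
T2 shear: x ← x + 1/2·y: (3, -11) → (-5/2, -11); (1, -5) → (-3/2, -5); (-2, 4) → (0, 4); (5, -8) → (1, -8)
T3 translate by (5, -1): (-5/2, -11) → (5/2, -12); (-3/2, -5) → (7/2, -6); (0, 4) → (5, 3); (1, -8) → (6, -9)
T4 translate by (-1, 2): (5/2, -12) → (3/2, -10); (7/2, -6) → (5/2, -4); (5, 3) → (4, 5); (6, -9) → (5, -7)
T5 rotate counter-clockwise with cos θ = 5/13, sin θ = 12/13: (3/2, -10) → (255/26, -32/13); (5/2, -4) → (121/26, 10/13); (4, 5) → (-40/13, 73/13); (5, -7) → (109/13, 25/13)

image vertices: (255/26, -32/13), (121/26, 10/13), (-40/13, 73/13), (109/13, 25/13)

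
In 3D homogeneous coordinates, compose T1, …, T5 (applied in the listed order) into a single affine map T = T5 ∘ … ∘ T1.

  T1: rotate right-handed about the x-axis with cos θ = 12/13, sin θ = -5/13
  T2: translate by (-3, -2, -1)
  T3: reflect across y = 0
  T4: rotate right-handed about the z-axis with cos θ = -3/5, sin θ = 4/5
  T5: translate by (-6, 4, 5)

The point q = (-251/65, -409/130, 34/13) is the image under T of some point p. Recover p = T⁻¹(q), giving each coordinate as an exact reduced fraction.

T1 = [1 0 0 0; 0 12/13 5/13 0; 0 -5/13 12/13 0; 0 0 0 1]
T2·T1 = [1 0 0 -3; 0 12/13 5/13 -2; 0 -5/13 12/13 -1; 0 0 0 1]
T3·…·T1 = [1 0 0 -3; 0 -12/13 -5/13 2; 0 -5/13 12/13 -1; 0 0 0 1]
T4·…·T1 = [-3/5 48/65 4/13 1/5; 4/5 36/65 3/13 -18/5; 0 -5/13 12/13 -1; 0 0 0 1]
T5·…·T1 = [-3/5 48/65 4/13 -29/5; 4/5 36/65 3/13 2/5; 0 -5/13 12/13 4; 0 0 0 1]
det M = -1; M⁻¹ = [-3/5 4/5 0 -19/5; 48/65 36/65 -5/13 28/5; 4/13 3/13 12/13 -2; 0 0 0 1]
M⁻¹ · (-251/65, -409/130, 34/13)ᵀ = (-4, 0, -3/2)ᵀ

p = (-4, 0, -3/2)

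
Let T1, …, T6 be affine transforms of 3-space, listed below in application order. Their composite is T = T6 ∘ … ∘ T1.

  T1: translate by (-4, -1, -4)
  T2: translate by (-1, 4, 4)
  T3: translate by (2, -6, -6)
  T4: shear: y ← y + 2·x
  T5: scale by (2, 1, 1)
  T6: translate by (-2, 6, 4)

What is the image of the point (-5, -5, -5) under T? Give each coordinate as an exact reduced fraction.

T(p) = (-18, -18, -7)

T1 translate by (-4, -1, -4): (-5, -5, -5) → (-9, -6, -9)
T2 translate by (-1, 4, 4): (-9, -6, -9) → (-10, -2, -5)
T3 translate by (2, -6, -6): (-10, -2, -5) → (-8, -8, -11)
T4 shear: y ← y + 2·x: (-8, -8, -11) → (-8, -24, -11)
T5 scale by (2, 1, 1): (-8, -24, -11) → (-16, -24, -11)
T6 translate by (-2, 6, 4): (-16, -24, -11) → (-18, -18, -7)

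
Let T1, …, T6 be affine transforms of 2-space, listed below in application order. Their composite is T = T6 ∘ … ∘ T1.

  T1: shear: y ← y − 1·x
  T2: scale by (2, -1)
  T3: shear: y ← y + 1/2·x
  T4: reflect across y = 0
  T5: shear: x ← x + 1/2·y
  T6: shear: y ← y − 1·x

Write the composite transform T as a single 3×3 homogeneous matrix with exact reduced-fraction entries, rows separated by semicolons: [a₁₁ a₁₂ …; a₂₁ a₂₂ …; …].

T = [1 1/2 0; -3 1/2 0; 0 0 1]

T1 = [1 0 0; -1 1 0; 0 0 1]
T2·T1 = [2 0 0; 1 -1 0; 0 0 1]
T3·…·T1 = [2 0 0; 2 -1 0; 0 0 1]
T4·…·T1 = [2 0 0; -2 1 0; 0 0 1]
T5·…·T1 = [1 1/2 0; -2 1 0; 0 0 1]
T6·…·T1 = [1 1/2 0; -3 1/2 0; 0 0 1]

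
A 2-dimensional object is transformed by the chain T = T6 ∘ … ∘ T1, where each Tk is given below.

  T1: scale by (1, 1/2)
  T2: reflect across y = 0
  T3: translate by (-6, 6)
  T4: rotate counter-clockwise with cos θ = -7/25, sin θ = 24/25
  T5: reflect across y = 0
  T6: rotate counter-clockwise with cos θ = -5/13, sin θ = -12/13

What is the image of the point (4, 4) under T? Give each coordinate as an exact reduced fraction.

T(p) = (1322/325, 604/325)

T1 scale by (1, 1/2): (4, 4) → (4, 2)
T2 reflect across y = 0: (4, 2) → (4, -2)
T3 translate by (-6, 6): (4, -2) → (-2, 4)
T4 rotate counter-clockwise with cos θ = -7/25, sin θ = 24/25: (-2, 4) → (-82/25, -76/25)
T5 reflect across y = 0: (-82/25, -76/25) → (-82/25, 76/25)
T6 rotate counter-clockwise with cos θ = -5/13, sin θ = -12/13: (-82/25, 76/25) → (1322/325, 604/325)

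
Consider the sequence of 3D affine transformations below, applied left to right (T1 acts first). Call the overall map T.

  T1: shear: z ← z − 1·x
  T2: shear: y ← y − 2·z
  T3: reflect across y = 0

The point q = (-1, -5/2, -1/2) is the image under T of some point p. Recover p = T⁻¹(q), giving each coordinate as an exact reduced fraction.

p = (-1, 3/2, -3/2)

T1 = [1 0 0 0; 0 1 0 0; -1 0 1 0; 0 0 0 1]
T2·T1 = [1 0 0 0; 2 1 -2 0; -1 0 1 0; 0 0 0 1]
T3·…·T1 = [1 0 0 0; -2 -1 2 0; -1 0 1 0; 0 0 0 1]
det M = -1; M⁻¹ = [1 0 0 0; 0 -1 2 0; 1 0 1 0; 0 0 0 1]
M⁻¹ · (-1, -5/2, -1/2)ᵀ = (-1, 3/2, -3/2)ᵀ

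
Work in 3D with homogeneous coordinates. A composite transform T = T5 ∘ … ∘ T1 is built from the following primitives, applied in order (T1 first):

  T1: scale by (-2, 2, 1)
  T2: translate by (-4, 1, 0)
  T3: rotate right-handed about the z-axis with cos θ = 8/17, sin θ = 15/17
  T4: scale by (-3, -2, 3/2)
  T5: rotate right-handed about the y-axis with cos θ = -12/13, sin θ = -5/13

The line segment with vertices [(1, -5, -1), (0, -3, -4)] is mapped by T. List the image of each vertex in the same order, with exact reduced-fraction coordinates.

T1 scale by (-2, 2, 1): (1, -5, -1) → (-2, -10, -1); (0, -3, -4) → (0, -6, -4)
T2 translate by (-4, 1, 0): (-2, -10, -1) → (-6, -9, -1); (0, -6, -4) → (-4, -5, -4)
T3 rotate right-handed about the z-axis with cos θ = 8/17, sin θ = 15/17: (-6, -9, -1) → (87/17, -162/17, -1); (-4, -5, -4) → (43/17, -100/17, -4)
T4 scale by (-3, -2, 3/2): (87/17, -162/17, -1) → (-261/17, 324/17, -3/2); (43/17, -100/17, -4) → (-129/17, 200/17, -6)
T5 rotate right-handed about the y-axis with cos θ = -12/13, sin θ = -5/13: (-261/17, 324/17, -3/2) → (6519/442, 324/17, -999/221); (-129/17, 200/17, -6) → (2058/221, 200/17, 579/221)

image vertices: (6519/442, 324/17, -999/221), (2058/221, 200/17, 579/221)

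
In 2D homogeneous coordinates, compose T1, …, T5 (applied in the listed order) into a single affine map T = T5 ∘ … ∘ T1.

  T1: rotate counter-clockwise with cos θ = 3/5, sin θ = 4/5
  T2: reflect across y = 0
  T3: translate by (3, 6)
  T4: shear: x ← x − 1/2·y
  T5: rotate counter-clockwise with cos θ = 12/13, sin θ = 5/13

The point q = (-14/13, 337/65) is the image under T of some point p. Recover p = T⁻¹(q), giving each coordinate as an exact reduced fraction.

T1 = [3/5 -4/5 0; 4/5 3/5 0; 0 0 1]
T2·T1 = [3/5 -4/5 0; -4/5 -3/5 0; 0 0 1]
T3·…·T1 = [3/5 -4/5 3; -4/5 -3/5 6; 0 0 1]
T4·…·T1 = [1 -1/2 0; -4/5 -3/5 6; 0 0 1]
T5·…·T1 = [16/13 -3/13 -30/13; -23/65 -97/130 72/13; 0 0 1]
det M = -1; M⁻¹ = [97/130 -3/13 3; -23/65 -16/13 6; 0 0 1]
M⁻¹ · (-14/13, 337/65)ᵀ = (1, 0)ᵀ

p = (1, 0)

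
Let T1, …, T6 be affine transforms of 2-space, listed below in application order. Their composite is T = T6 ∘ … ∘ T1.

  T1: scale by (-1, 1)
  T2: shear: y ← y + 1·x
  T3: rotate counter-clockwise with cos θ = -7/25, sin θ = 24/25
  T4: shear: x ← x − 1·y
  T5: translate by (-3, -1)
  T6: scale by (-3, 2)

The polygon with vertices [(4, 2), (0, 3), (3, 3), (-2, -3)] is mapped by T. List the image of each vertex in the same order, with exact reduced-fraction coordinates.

T1 scale by (-1, 1): (4, 2) → (-4, 2); (0, 3) → (0, 3); (3, 3) → (-3, 3); (-2, -3) → (2, -3)
T2 shear: y ← y + 1·x: (-4, 2) → (-4, -2); (0, 3) → (0, 3); (-3, 3) → (-3, 0); (2, -3) → (2, -1)
T3 rotate counter-clockwise with cos θ = -7/25, sin θ = 24/25: (-4, -2) → (76/25, -82/25); (0, 3) → (-72/25, -21/25); (-3, 0) → (21/25, -72/25); (2, -1) → (2/5, 11/5)
T4 shear: x ← x − 1·y: (76/25, -82/25) → (158/25, -82/25); (-72/25, -21/25) → (-51/25, -21/25); (21/25, -72/25) → (93/25, -72/25); (2/5, 11/5) → (-9/5, 11/5)
T5 translate by (-3, -1): (158/25, -82/25) → (83/25, -107/25); (-51/25, -21/25) → (-126/25, -46/25); (93/25, -72/25) → (18/25, -97/25); (-9/5, 11/5) → (-24/5, 6/5)
T6 scale by (-3, 2): (83/25, -107/25) → (-249/25, -214/25); (-126/25, -46/25) → (378/25, -92/25); (18/25, -97/25) → (-54/25, -194/25); (-24/5, 6/5) → (72/5, 12/5)

image vertices: (-249/25, -214/25), (378/25, -92/25), (-54/25, -194/25), (72/5, 12/5)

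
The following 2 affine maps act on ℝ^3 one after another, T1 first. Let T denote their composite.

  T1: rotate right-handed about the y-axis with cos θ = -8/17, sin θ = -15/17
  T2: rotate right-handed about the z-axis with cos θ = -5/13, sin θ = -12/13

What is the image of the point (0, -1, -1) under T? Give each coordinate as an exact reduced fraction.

T1 rotate right-handed about the y-axis with cos θ = -8/17, sin θ = -15/17: (0, -1, -1) → (15/17, -1, 8/17)
T2 rotate right-handed about the z-axis with cos θ = -5/13, sin θ = -12/13: (15/17, -1, 8/17) → (-279/221, -95/221, 8/17)

T(p) = (-279/221, -95/221, 8/17)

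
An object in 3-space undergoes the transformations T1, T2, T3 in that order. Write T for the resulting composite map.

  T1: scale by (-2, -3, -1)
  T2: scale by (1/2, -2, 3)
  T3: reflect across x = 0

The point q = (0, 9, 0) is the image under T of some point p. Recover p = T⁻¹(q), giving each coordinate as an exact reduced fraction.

p = (0, 3/2, 0)

T1 = [-2 0 0 0; 0 -3 0 0; 0 0 -1 0; 0 0 0 1]
T2·T1 = [-1 0 0 0; 0 6 0 0; 0 0 -3 0; 0 0 0 1]
T3·…·T1 = [1 0 0 0; 0 6 0 0; 0 0 -3 0; 0 0 0 1]
det M = -18; M⁻¹ = [1 0 0 0; 0 1/6 0 0; 0 0 -1/3 0; 0 0 0 1]
M⁻¹ · (0, 9, 0)ᵀ = (0, 3/2, 0)ᵀ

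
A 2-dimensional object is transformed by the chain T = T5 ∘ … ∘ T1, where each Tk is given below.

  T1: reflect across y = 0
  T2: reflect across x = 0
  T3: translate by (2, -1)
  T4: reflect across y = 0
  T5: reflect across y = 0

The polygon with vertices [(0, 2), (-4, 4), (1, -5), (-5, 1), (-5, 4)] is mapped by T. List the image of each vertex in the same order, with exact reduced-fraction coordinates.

image vertices: (2, -3), (6, -5), (1, 4), (7, -2), (7, -5)

T1 reflect across y = 0: (0, 2) → (0, -2); (-4, 4) → (-4, -4); (1, -5) → (1, 5); (-5, 1) → (-5, -1); (-5, 4) → (-5, -4)
T2 reflect across x = 0: (0, -2) → (0, -2); (-4, -4) → (4, -4); (1, 5) → (-1, 5); (-5, -1) → (5, -1); (-5, -4) → (5, -4)
T3 translate by (2, -1): (0, -2) → (2, -3); (4, -4) → (6, -5); (-1, 5) → (1, 4); (5, -1) → (7, -2); (5, -4) → (7, -5)
T4 reflect across y = 0: (2, -3) → (2, 3); (6, -5) → (6, 5); (1, 4) → (1, -4); (7, -2) → (7, 2); (7, -5) → (7, 5)
T5 reflect across y = 0: (2, 3) → (2, -3); (6, 5) → (6, -5); (1, -4) → (1, 4); (7, 2) → (7, -2); (7, 5) → (7, -5)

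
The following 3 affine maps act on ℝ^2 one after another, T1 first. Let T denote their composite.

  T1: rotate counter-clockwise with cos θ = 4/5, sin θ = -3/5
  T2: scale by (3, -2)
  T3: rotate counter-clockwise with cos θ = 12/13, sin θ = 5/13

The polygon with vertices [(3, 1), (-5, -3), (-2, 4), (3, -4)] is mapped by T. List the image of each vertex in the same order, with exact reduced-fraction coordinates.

T1 rotate counter-clockwise with cos θ = 4/5, sin θ = -3/5: (3, 1) → (3, -1); (-5, -3) → (-29/5, 3/5); (-2, 4) → (4/5, 22/5); (3, -4) → (0, -5)
T2 scale by (3, -2): (3, -1) → (9, 2); (-29/5, 3/5) → (-87/5, -6/5); (4/5, 22/5) → (12/5, -44/5); (0, -5) → (0, 10)
T3 rotate counter-clockwise with cos θ = 12/13, sin θ = 5/13: (9, 2) → (98/13, 69/13); (-87/5, -6/5) → (-78/5, -39/5); (12/5, -44/5) → (28/5, -36/5); (0, 10) → (-50/13, 120/13)

image vertices: (98/13, 69/13), (-78/5, -39/5), (28/5, -36/5), (-50/13, 120/13)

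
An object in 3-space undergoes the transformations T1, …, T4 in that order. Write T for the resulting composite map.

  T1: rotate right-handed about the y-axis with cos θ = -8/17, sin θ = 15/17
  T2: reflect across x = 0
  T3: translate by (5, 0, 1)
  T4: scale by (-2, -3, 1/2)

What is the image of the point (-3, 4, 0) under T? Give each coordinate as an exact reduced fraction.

T(p) = (-122/17, -12, 31/17)

T1 rotate right-handed about the y-axis with cos θ = -8/17, sin θ = 15/17: (-3, 4, 0) → (24/17, 4, 45/17)
T2 reflect across x = 0: (24/17, 4, 45/17) → (-24/17, 4, 45/17)
T3 translate by (5, 0, 1): (-24/17, 4, 45/17) → (61/17, 4, 62/17)
T4 scale by (-2, -3, 1/2): (61/17, 4, 62/17) → (-122/17, -12, 31/17)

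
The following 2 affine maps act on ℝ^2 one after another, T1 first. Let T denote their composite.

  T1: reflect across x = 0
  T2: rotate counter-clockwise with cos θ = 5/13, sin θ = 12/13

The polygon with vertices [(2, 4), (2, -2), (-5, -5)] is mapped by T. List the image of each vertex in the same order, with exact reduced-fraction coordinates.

image vertices: (-58/13, -4/13), (14/13, -34/13), (85/13, 35/13)

T1 reflect across x = 0: (2, 4) → (-2, 4); (2, -2) → (-2, -2); (-5, -5) → (5, -5)
T2 rotate counter-clockwise with cos θ = 5/13, sin θ = 12/13: (-2, 4) → (-58/13, -4/13); (-2, -2) → (14/13, -34/13); (5, -5) → (85/13, 35/13)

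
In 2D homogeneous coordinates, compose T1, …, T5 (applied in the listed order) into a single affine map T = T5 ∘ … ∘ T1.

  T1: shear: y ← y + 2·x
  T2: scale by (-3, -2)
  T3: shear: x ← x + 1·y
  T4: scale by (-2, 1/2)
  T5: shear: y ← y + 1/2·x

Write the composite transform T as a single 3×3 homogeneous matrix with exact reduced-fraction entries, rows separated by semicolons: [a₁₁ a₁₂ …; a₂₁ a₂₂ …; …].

T = [14 4 0; 5 1 0; 0 0 1]

T1 = [1 0 0; 2 1 0; 0 0 1]
T2·T1 = [-3 0 0; -4 -2 0; 0 0 1]
T3·…·T1 = [-7 -2 0; -4 -2 0; 0 0 1]
T4·…·T1 = [14 4 0; -2 -1 0; 0 0 1]
T5·…·T1 = [14 4 0; 5 1 0; 0 0 1]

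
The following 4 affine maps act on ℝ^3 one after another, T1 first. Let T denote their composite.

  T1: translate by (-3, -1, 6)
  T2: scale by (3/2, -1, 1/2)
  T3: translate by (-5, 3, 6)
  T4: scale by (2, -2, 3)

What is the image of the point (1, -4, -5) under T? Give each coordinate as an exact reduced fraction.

T1 translate by (-3, -1, 6): (1, -4, -5) → (-2, -5, 1)
T2 scale by (3/2, -1, 1/2): (-2, -5, 1) → (-3, 5, 1/2)
T3 translate by (-5, 3, 6): (-3, 5, 1/2) → (-8, 8, 13/2)
T4 scale by (2, -2, 3): (-8, 8, 13/2) → (-16, -16, 39/2)

T(p) = (-16, -16, 39/2)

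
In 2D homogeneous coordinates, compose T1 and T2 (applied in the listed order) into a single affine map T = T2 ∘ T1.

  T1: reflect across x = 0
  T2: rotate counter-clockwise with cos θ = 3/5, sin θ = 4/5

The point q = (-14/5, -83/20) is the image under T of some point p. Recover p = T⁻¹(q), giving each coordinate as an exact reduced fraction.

p = (5, -1/4)

T1 = [-1 0 0; 0 1 0; 0 0 1]
T2·T1 = [-3/5 -4/5 0; -4/5 3/5 0; 0 0 1]
det M = -1; M⁻¹ = [-3/5 -4/5 0; -4/5 3/5 0; 0 0 1]
M⁻¹ · (-14/5, -83/20)ᵀ = (5, -1/4)ᵀ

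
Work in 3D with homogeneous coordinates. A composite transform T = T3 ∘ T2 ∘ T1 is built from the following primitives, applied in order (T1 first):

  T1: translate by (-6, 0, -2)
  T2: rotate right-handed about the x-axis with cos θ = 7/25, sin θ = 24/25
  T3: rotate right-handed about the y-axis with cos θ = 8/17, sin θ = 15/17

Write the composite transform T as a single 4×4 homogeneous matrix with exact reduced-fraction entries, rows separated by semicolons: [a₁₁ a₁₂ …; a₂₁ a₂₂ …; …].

T = [8/17 72/85 21/85 -282/85; 0 7/25 -24/25 48/25; -15/17 192/425 56/425 2138/425; 0 0 0 1]

T1 = [1 0 0 -6; 0 1 0 0; 0 0 1 -2; 0 0 0 1]
T2·T1 = [1 0 0 -6; 0 7/25 -24/25 48/25; 0 24/25 7/25 -14/25; 0 0 0 1]
T3·…·T1 = [8/17 72/85 21/85 -282/85; 0 7/25 -24/25 48/25; -15/17 192/425 56/425 2138/425; 0 0 0 1]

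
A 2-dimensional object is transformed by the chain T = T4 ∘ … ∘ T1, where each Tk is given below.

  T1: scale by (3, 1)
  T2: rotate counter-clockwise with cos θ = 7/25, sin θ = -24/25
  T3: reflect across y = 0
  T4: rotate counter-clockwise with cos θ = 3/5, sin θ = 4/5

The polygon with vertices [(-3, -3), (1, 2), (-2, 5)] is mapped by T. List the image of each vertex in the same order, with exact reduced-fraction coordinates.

image vertices: (3, -9), (-1/5, 18/5), (38/5, -9/5)

T1 scale by (3, 1): (-3, -3) → (-9, -3); (1, 2) → (3, 2); (-2, 5) → (-6, 5)
T2 rotate counter-clockwise with cos θ = 7/25, sin θ = -24/25: (-9, -3) → (-27/5, 39/5); (3, 2) → (69/25, -58/25); (-6, 5) → (78/25, 179/25)
T3 reflect across y = 0: (-27/5, 39/5) → (-27/5, -39/5); (69/25, -58/25) → (69/25, 58/25); (78/25, 179/25) → (78/25, -179/25)
T4 rotate counter-clockwise with cos θ = 3/5, sin θ = 4/5: (-27/5, -39/5) → (3, -9); (69/25, 58/25) → (-1/5, 18/5); (78/25, -179/25) → (38/5, -9/5)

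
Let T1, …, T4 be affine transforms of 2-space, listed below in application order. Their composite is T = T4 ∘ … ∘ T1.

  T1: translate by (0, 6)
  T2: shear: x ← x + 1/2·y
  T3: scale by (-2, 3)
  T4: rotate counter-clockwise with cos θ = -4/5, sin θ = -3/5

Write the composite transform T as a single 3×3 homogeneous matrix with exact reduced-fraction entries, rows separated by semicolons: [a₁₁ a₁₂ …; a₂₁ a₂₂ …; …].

T1 = [1 0 0; 0 1 6; 0 0 1]
T2·T1 = [1 1/2 3; 0 1 6; 0 0 1]
T3·…·T1 = [-2 -1 -6; 0 3 18; 0 0 1]
T4·…·T1 = [8/5 13/5 78/5; 6/5 -9/5 -54/5; 0 0 1]

T = [8/5 13/5 78/5; 6/5 -9/5 -54/5; 0 0 1]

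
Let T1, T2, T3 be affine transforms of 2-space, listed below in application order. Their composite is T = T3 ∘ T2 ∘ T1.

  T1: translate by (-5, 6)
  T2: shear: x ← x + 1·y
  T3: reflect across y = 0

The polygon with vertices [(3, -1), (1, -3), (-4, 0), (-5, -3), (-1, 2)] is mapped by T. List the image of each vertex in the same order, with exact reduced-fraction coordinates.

image vertices: (3, -5), (-1, -3), (-3, -6), (-7, -3), (2, -8)

T1 translate by (-5, 6): (3, -1) → (-2, 5); (1, -3) → (-4, 3); (-4, 0) → (-9, 6); (-5, -3) → (-10, 3); (-1, 2) → (-6, 8)
T2 shear: x ← x + 1·y: (-2, 5) → (3, 5); (-4, 3) → (-1, 3); (-9, 6) → (-3, 6); (-10, 3) → (-7, 3); (-6, 8) → (2, 8)
T3 reflect across y = 0: (3, 5) → (3, -5); (-1, 3) → (-1, -3); (-3, 6) → (-3, -6); (-7, 3) → (-7, -3); (2, 8) → (2, -8)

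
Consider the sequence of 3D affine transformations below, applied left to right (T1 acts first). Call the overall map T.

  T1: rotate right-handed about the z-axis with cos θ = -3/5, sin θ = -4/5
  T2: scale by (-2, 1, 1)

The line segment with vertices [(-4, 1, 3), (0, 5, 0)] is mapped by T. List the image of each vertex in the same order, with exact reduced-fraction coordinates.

image vertices: (-32/5, 13/5, 3), (-8, -3, 0)

T1 rotate right-handed about the z-axis with cos θ = -3/5, sin θ = -4/5: (-4, 1, 3) → (16/5, 13/5, 3); (0, 5, 0) → (4, -3, 0)
T2 scale by (-2, 1, 1): (16/5, 13/5, 3) → (-32/5, 13/5, 3); (4, -3, 0) → (-8, -3, 0)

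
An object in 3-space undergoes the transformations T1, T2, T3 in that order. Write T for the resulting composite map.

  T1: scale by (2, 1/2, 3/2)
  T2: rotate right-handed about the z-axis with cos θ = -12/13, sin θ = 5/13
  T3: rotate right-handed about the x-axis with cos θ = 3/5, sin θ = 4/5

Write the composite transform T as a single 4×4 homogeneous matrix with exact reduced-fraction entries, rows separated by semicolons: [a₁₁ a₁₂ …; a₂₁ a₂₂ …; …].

T = [-24/13 -5/26 0 0; 6/13 -18/65 -6/5 0; 8/13 -24/65 9/10 0; 0 0 0 1]

T1 = [2 0 0 0; 0 1/2 0 0; 0 0 3/2 0; 0 0 0 1]
T2·T1 = [-24/13 -5/26 0 0; 10/13 -6/13 0 0; 0 0 3/2 0; 0 0 0 1]
T3·…·T1 = [-24/13 -5/26 0 0; 6/13 -18/65 -6/5 0; 8/13 -24/65 9/10 0; 0 0 0 1]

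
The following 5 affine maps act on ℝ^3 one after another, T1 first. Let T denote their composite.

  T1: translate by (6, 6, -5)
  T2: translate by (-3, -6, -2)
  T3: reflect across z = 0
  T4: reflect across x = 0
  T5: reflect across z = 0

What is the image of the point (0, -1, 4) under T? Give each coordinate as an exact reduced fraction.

T1 translate by (6, 6, -5): (0, -1, 4) → (6, 5, -1)
T2 translate by (-3, -6, -2): (6, 5, -1) → (3, -1, -3)
T3 reflect across z = 0: (3, -1, -3) → (3, -1, 3)
T4 reflect across x = 0: (3, -1, 3) → (-3, -1, 3)
T5 reflect across z = 0: (-3, -1, 3) → (-3, -1, -3)

T(p) = (-3, -1, -3)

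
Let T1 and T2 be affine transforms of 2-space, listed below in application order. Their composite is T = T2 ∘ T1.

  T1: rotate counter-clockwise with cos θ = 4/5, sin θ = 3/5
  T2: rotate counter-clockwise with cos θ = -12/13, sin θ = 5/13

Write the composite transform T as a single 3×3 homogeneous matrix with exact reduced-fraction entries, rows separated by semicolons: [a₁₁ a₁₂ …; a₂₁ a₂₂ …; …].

T1 = [4/5 -3/5 0; 3/5 4/5 0; 0 0 1]
T2·T1 = [-63/65 16/65 0; -16/65 -63/65 0; 0 0 1]

T = [-63/65 16/65 0; -16/65 -63/65 0; 0 0 1]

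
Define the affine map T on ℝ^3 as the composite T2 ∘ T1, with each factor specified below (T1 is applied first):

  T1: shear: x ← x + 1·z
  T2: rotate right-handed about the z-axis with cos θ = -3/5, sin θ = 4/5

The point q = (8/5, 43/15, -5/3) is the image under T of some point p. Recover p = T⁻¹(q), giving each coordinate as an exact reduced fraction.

p = (3, -3, -5/3)

T1 = [1 0 1 0; 0 1 0 0; 0 0 1 0; 0 0 0 1]
T2·T1 = [-3/5 -4/5 -3/5 0; 4/5 -3/5 4/5 0; 0 0 1 0; 0 0 0 1]
det M = 1; M⁻¹ = [-3/5 4/5 -1 0; -4/5 -3/5 0 0; 0 0 1 0; 0 0 0 1]
M⁻¹ · (8/5, 43/15, -5/3)ᵀ = (3, -3, -5/3)ᵀ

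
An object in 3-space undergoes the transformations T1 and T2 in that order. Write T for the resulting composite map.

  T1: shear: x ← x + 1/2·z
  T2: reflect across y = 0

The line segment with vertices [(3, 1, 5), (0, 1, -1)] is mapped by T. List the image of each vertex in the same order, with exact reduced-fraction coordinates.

T1 shear: x ← x + 1/2·z: (3, 1, 5) → (11/2, 1, 5); (0, 1, -1) → (-1/2, 1, -1)
T2 reflect across y = 0: (11/2, 1, 5) → (11/2, -1, 5); (-1/2, 1, -1) → (-1/2, -1, -1)

image vertices: (11/2, -1, 5), (-1/2, -1, -1)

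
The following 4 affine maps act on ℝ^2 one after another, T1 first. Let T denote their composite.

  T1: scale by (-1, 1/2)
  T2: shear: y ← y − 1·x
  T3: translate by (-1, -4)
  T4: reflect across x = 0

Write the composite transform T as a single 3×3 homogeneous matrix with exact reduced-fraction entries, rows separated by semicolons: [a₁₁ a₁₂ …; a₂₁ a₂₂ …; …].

T1 = [-1 0 0; 0 1/2 0; 0 0 1]
T2·T1 = [-1 0 0; 1 1/2 0; 0 0 1]
T3·…·T1 = [-1 0 -1; 1 1/2 -4; 0 0 1]
T4·…·T1 = [1 0 1; 1 1/2 -4; 0 0 1]

T = [1 0 1; 1 1/2 -4; 0 0 1]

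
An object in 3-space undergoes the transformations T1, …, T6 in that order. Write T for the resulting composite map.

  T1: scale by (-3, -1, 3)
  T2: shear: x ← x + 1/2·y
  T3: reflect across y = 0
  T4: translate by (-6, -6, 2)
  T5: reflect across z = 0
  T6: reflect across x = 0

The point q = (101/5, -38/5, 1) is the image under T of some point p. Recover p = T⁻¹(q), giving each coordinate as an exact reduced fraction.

p = (5, -8/5, -1)

T1 = [-3 0 0 0; 0 -1 0 0; 0 0 3 0; 0 0 0 1]
T2·T1 = [-3 -1/2 0 0; 0 -1 0 0; 0 0 3 0; 0 0 0 1]
T3·…·T1 = [-3 -1/2 0 0; 0 1 0 0; 0 0 3 0; 0 0 0 1]
T4·…·T1 = [-3 -1/2 0 -6; 0 1 0 -6; 0 0 3 2; 0 0 0 1]
T5·…·T1 = [-3 -1/2 0 -6; 0 1 0 -6; 0 0 -3 -2; 0 0 0 1]
T6·…·T1 = [3 1/2 0 6; 0 1 0 -6; 0 0 -3 -2; 0 0 0 1]
det M = -9; M⁻¹ = [1/3 -1/6 0 -3; 0 1 0 6; 0 0 -1/3 -2/3; 0 0 0 1]
M⁻¹ · (101/5, -38/5, 1)ᵀ = (5, -8/5, -1)ᵀ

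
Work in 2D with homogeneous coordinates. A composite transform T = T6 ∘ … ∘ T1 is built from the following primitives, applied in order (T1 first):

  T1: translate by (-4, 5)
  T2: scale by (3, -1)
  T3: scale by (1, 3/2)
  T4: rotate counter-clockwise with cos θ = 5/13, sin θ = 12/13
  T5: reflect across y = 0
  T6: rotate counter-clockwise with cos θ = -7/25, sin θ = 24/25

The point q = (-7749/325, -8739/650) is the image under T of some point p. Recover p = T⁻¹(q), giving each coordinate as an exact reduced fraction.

T1 = [1 0 -4; 0 1 5; 0 0 1]
T2·T1 = [3 0 -12; 0 -1 -5; 0 0 1]
T3·…·T1 = [3 0 -12; 0 -3/2 -15/2; 0 0 1]
T4·…·T1 = [15/13 18/13 30/13; 36/13 -15/26 -363/26; 0 0 1]
T5·…·T1 = [15/13 18/13 30/13; -36/13 15/26 363/26; 0 0 1]
T6·…·T1 = [759/325 -306/325 -4566/325; 612/325 759/650 -1101/650; 0 0 1]
det M = 9/2; M⁻¹ = [253/975 68/325 4; -136/325 506/975 -5; 0 0 1]
M⁻¹ · (-7749/325, -8739/650)ᵀ = (-5, -2)ᵀ

p = (-5, -2)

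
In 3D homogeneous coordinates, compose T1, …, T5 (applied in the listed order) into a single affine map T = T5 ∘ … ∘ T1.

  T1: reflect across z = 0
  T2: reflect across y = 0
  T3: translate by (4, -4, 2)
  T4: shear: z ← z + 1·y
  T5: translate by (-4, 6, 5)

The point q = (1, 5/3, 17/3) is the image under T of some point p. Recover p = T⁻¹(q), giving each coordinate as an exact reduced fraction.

p = (1, 1/3, -3)

T1 = [1 0 0 0; 0 1 0 0; 0 0 -1 0; 0 0 0 1]
T2·T1 = [1 0 0 0; 0 -1 0 0; 0 0 -1 0; 0 0 0 1]
T3·…·T1 = [1 0 0 4; 0 -1 0 -4; 0 0 -1 2; 0 0 0 1]
T4·…·T1 = [1 0 0 4; 0 -1 0 -4; 0 -1 -1 -2; 0 0 0 1]
T5·…·T1 = [1 0 0 0; 0 -1 0 2; 0 -1 -1 3; 0 0 0 1]
det M = 1; M⁻¹ = [1 0 0 0; 0 -1 0 2; 0 1 -1 1; 0 0 0 1]
M⁻¹ · (1, 5/3, 17/3)ᵀ = (1, 1/3, -3)ᵀ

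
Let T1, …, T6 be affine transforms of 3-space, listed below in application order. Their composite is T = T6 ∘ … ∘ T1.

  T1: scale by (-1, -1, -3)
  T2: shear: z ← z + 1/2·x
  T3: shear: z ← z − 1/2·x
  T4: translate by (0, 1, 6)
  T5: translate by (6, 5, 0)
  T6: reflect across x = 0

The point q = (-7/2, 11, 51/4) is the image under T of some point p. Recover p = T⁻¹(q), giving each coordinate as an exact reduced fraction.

p = (5/2, -5, -9/4)

T1 = [-1 0 0 0; 0 -1 0 0; 0 0 -3 0; 0 0 0 1]
T2·T1 = [-1 0 0 0; 0 -1 0 0; -1/2 0 -3 0; 0 0 0 1]
T3·…·T1 = [-1 0 0 0; 0 -1 0 0; 0 0 -3 0; 0 0 0 1]
T4·…·T1 = [-1 0 0 0; 0 -1 0 1; 0 0 -3 6; 0 0 0 1]
T5·…·T1 = [-1 0 0 6; 0 -1 0 6; 0 0 -3 6; 0 0 0 1]
T6·…·T1 = [1 0 0 -6; 0 -1 0 6; 0 0 -3 6; 0 0 0 1]
det M = 3; M⁻¹ = [1 0 0 6; 0 -1 0 6; 0 0 -1/3 2; 0 0 0 1]
M⁻¹ · (-7/2, 11, 51/4)ᵀ = (5/2, -5, -9/4)ᵀ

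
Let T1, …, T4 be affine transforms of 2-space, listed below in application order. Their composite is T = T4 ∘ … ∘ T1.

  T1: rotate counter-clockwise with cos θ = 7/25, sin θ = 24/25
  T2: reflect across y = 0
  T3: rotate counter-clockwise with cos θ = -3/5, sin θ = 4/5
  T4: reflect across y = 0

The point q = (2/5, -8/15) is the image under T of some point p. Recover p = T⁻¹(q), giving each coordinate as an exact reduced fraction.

T1 = [7/25 -24/25 0; 24/25 7/25 0; 0 0 1]
T2·T1 = [7/25 -24/25 0; -24/25 -7/25 0; 0 0 1]
T3·…·T1 = [3/5 4/5 0; 4/5 -3/5 0; 0 0 1]
T4·…·T1 = [3/5 4/5 0; -4/5 3/5 0; 0 0 1]
det M = 1; M⁻¹ = [3/5 -4/5 0; 4/5 3/5 0; 0 0 1]
M⁻¹ · (2/5, -8/15)ᵀ = (2/3, 0)ᵀ

p = (2/3, 0)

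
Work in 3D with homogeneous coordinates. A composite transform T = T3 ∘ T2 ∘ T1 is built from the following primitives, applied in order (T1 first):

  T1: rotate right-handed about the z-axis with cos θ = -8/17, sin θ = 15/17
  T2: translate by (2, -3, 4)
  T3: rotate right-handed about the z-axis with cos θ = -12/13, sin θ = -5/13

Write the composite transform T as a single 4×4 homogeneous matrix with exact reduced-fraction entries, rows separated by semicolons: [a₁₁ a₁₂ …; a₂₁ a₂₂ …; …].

T = [171/221 140/221 0 -3; -140/221 171/221 0 2; 0 0 1 4; 0 0 0 1]

T1 = [-8/17 -15/17 0 0; 15/17 -8/17 0 0; 0 0 1 0; 0 0 0 1]
T2·T1 = [-8/17 -15/17 0 2; 15/17 -8/17 0 -3; 0 0 1 4; 0 0 0 1]
T3·…·T1 = [171/221 140/221 0 -3; -140/221 171/221 0 2; 0 0 1 4; 0 0 0 1]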